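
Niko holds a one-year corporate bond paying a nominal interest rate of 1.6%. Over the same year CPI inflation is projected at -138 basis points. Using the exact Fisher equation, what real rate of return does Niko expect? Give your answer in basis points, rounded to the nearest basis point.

302 basis points

By the Fisher equation, 1 + r = (1 + i)/(1 + π).
1 + r = 1.01600 / 0.98620 = 1.030217
r = 1.030217 − 1 = 3.0217%, i.e. 302 basis points.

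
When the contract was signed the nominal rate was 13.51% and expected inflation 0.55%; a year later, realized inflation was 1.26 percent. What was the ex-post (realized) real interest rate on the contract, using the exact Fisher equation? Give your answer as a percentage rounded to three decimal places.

12.098%

Ex-post: (1 + 0.1351)/(1 + 0.0126) − 1 = 12.0976%
So the realized real rate is 12.098%.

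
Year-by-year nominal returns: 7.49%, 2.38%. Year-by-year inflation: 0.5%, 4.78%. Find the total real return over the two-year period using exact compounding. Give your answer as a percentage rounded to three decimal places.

4.505%

Compound the nominal returns: 1.0749 × 1.0238 = 1.100483.
Compound inflation: 1.0050 × 1.0478 = 1.053039.
Deflate: 1.100483 / 1.053039 = 1.045054.
Total real return = 1.045054 − 1 → 4.505%.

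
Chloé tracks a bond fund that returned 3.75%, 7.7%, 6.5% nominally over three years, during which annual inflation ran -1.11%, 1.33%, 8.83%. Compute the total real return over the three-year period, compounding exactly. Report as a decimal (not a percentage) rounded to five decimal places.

0.09123

Compound the nominal returns: 1.0375 × 1.0770 × 1.0650 = 1.1900177.
Compound inflation: 0.9889 × 1.0133 × 1.0883 = 1.0905336.
Deflate: 1.1900177 / 1.0905336 = 1.0912252.
Total real return = 1.0912252 − 1 → 0.09123.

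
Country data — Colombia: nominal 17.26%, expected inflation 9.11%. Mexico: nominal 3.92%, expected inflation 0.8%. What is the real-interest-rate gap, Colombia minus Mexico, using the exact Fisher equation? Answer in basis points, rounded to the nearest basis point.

Colombia: (1 + 0.1726)/(1 + 0.0911) − 1 = 7.4695%
Mexico: (1 + 0.0392)/(1 + 0.0080) − 1 = 3.0952%
Differential = 7.4695% − 3.0952% = 4.3743% → 437 basis points.

437 basis points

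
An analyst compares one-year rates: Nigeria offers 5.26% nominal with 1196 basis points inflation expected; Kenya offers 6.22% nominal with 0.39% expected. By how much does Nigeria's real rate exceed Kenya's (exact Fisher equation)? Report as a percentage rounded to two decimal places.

Nigeria: (1 + 0.0526)/(1 + 0.1196) − 1 = -5.9843%
Kenya: (1 + 0.0622)/(1 + 0.0039) − 1 = 5.8074%
Differential = -5.9843% − 5.8074% = -11.7916% → -11.79%.

-11.79%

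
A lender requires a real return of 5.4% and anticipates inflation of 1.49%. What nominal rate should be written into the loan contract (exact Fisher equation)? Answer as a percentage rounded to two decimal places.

6.97%

(1 + i) = (1 + r)(1 + π) = 1.05400 × 1.01490 = 1.0697046
i = 1.0697046 − 1, so the required nominal rate is 6.97%.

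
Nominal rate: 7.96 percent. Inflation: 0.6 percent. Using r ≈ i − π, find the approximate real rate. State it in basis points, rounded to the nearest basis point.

r ≈ i − π = 7.96% − 0.6% = 736 basis points.

736 basis points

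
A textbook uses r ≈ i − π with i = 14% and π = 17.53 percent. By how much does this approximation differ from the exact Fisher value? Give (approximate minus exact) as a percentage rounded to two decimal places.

-0.53%

Approximate: r ≈ 14.000% − 17.530% = -3.5300%
Exact: (1 + 0.1400)/(1 + 0.1753) − 1 = -3.0035%
Error = -3.5300% − (-3.0035%) = -0.5265% → -0.53%.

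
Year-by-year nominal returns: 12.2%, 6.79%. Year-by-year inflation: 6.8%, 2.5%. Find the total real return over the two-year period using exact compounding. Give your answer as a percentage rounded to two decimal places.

Nominal growth factor = 1.1220 × 1.0679 = 1.198184
Price-level growth factor = 1.0680 × 1.0250 = 1.094700
Real growth factor = 1.198184 / 1.094700 = 1.094532
Total real return = 1.094532 − 1 → 9.45%.

9.45%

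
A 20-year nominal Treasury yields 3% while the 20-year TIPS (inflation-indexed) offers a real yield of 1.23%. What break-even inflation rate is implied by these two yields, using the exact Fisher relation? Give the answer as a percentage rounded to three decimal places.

(1 + π) = (1 + i)/(1 + r) = 1.03000 / 1.01230 = 1.0174849
Break-even inflation = 1.0174849 − 1 → 1.748%.

1.748%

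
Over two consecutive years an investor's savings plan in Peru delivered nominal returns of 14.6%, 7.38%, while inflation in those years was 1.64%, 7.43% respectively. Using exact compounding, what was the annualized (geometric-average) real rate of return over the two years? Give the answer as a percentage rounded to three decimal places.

6.160%

Nominal growth factor = 1.1460 × 1.0738 = 1.230574800
Price-level growth factor = 1.0164 × 1.0743 = 1.091918520
Real growth factor = 1.230574800 / 1.091918520 = 1.126984090
Annualized real rate = 1.126984090^(1/2) − 1 = 6.15951% → 6.160%.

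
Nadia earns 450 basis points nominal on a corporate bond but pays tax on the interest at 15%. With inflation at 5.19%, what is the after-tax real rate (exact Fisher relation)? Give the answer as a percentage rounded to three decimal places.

After-tax nominal return = 4.5% × (1 − 0.15) = 3.8250%.
1 + r = 1.03825 / 1.05190 = 0.987023
After-tax real rate = 0.987023 − 1 → -1.298%.

-1.298%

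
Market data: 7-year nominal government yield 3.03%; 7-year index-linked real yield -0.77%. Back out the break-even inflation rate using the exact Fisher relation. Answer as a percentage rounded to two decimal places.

3.83%

(1 + π) = (1 + i)/(1 + r) = 1.03030 / 0.99230 = 1.038295
Break-even inflation = 1.038295 − 1 → 3.83%.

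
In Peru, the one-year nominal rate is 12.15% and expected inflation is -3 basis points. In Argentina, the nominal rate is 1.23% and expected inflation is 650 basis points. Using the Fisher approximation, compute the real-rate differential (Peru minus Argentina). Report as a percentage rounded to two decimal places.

17.45%

Peru: 12.15% − (-0.03%) = 12.180%
Argentina: 1.23% − 6.5% = -5.270%
Differential = 17.450% → 17.45%.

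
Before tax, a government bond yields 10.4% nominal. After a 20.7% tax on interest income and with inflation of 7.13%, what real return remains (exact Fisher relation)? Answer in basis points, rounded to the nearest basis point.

104 basis points

After-tax nominal return = 10.4% × (1 − 0.207) = 8.2472%.
1 + r = 1.082472 / 1.07130 = 1.010428
After-tax real rate = 1.010428 − 1 → 104 basis points.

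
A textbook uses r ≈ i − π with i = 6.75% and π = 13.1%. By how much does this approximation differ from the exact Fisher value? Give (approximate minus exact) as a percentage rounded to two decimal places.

Approximate: r ≈ 6.750% − 13.100% = -6.3500%
Exact: (1 + 0.0675)/(1 + 0.1310) − 1 = -5.6145%
Error = -6.3500% − (-5.6145%) = -0.7355% → -0.74%.

-0.74%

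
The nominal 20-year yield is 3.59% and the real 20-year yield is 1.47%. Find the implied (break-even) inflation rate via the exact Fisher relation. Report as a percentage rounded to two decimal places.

(1 + π) = (1 + i)/(1 + r) = 1.03590 / 1.01470 = 1.020893
Break-even inflation = 1.020893 − 1 → 2.09%.

2.09%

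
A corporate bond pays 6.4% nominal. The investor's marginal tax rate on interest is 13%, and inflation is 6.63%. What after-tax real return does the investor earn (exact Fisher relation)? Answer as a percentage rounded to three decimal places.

-0.996%

After-tax nominal return = 6.4% × (1 − 0.13) = 5.5680%.
1 + r = 1.05568 / 1.06630 = 0.990040
After-tax real rate = 0.990040 − 1 → -0.996%.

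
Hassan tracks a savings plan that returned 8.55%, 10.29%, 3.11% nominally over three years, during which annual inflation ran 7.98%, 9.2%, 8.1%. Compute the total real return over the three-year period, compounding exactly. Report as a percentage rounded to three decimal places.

-3.155%

Compound the nominal returns: 1.0855 × 1.1029 × 1.0311 = 1.2344308.
Compound inflation: 1.0798 × 1.0920 × 1.0810 = 1.2746521.
Deflate: 1.2344308 / 1.2746521 = 0.9684453.
Total real return = 0.9684453 − 1 → -3.155%.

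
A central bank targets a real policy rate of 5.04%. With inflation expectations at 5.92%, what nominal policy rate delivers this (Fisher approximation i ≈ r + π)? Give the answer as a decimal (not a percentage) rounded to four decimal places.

i ≈ r + π = 5.04% + 5.92% = 0.1096.

0.1096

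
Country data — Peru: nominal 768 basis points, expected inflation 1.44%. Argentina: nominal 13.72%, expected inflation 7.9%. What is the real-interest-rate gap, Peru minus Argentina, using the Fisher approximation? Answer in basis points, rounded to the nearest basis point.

Peru: 7.68% − 1.44% = 6.240%
Argentina: 13.72% − 7.9% = 5.820%
Differential = 0.420% → 42 basis points.

42 basis points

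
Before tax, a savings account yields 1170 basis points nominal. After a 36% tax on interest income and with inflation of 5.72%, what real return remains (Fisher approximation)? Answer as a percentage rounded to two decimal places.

1.77%

After-tax nominal return = 11.7% × (1 − 0.36) = 7.4880%.
r ≈ 7.4880% − 5.72% → 1.77%.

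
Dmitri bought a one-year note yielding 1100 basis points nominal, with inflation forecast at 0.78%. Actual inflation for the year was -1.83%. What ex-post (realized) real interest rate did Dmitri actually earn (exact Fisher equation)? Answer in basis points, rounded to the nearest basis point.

Ex-post: (1 + 0.1100)/(1 − 0.0183) − 1 = 13.0692%
So the realized real rate is 1307 basis points.

1307 basis points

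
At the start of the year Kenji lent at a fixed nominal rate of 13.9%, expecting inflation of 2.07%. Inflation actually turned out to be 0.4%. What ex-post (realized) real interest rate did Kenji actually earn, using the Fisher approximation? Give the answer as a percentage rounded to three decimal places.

13.500%

Ex-post: 13.9% − 0.4% = 13.500%
So the realized real rate is 13.500%.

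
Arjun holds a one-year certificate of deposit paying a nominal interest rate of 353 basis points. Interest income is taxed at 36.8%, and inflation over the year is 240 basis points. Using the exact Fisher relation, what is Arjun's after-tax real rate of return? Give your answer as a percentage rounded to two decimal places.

After-tax nominal return = 3.53% × (1 − 0.368) = 2.23096%.
1 + r = 1.0223096 / 1.02400 = 0.998349
After-tax real rate = 0.998349 − 1 → -0.17%.

-0.17%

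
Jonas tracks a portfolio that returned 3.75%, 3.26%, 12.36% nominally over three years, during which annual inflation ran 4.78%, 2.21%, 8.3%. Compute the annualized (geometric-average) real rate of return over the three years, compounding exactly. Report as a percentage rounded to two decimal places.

Compound the nominal returns: 1.0375 × 1.0326 × 1.1236 = 1.20373796.
Compound inflation: 1.0478 × 1.0221 × 1.0830 = 1.15984576.
Deflate: 1.20373796 / 1.15984576 = 1.03784314.
Annualized real rate = 1.03784314^(1/3) − 1 = 1.2459% → 1.25%.

1.25%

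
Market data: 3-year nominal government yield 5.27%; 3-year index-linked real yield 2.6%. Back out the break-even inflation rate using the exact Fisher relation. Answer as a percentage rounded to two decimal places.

2.60%

(1 + π) = (1 + i)/(1 + r) = 1.05270 / 1.02600 = 1.026023
Break-even inflation = 1.026023 − 1 → 2.60%.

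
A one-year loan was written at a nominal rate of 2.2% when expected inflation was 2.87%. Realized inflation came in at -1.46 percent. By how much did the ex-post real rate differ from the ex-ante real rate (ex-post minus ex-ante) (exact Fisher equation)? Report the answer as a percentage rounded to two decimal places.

Ex-ante: (1 + 0.0220)/(1 + 0.0287) − 1 = -0.6513%
Ex-post: (1 + 0.0220)/(1 − 0.0146) − 1 = 3.7142%
Difference (ex-post − ex-ante) = 4.3655% → 4.37%.

4.37%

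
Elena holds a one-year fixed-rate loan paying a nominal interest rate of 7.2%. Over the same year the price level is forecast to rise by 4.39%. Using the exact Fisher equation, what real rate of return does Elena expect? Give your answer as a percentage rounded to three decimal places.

2.692%

By the Fisher equation, 1 + r = (1 + i)/(1 + π).
1 + r = 1.07200 / 1.04390 = 1.026918
r = 1.026918 − 1 = 2.6918%, i.e. 2.692%.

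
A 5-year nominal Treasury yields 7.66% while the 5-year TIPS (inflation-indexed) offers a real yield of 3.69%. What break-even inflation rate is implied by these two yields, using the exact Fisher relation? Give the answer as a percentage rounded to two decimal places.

(1 + π) = (1 + i)/(1 + r) = 1.07660 / 1.03690 = 1.038287
Break-even inflation = 1.038287 − 1 → 3.83%.

3.83%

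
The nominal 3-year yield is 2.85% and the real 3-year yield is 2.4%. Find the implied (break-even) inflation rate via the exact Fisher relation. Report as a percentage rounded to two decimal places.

0.44%

(1 + π) = (1 + i)/(1 + r) = 1.02850 / 1.02400 = 1.004395
Break-even inflation = 1.004395 − 1 → 0.44%.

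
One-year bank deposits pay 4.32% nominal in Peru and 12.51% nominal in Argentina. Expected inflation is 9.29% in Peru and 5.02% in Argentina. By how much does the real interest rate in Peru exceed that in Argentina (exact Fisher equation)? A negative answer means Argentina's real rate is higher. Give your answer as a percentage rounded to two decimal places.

-11.68%

Peru: (1 + 0.0432)/(1 + 0.0929) − 1 = -4.5475%
Argentina: (1 + 0.1251)/(1 + 0.0502) − 1 = 7.1320%
Differential = -4.5475% − 7.1320% = -11.6795% → -11.68%.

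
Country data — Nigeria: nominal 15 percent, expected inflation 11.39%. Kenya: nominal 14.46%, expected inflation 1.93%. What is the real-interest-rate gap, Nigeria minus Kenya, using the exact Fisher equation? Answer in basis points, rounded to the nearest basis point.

-905 basis points

Nigeria: (1 + 0.1500)/(1 + 0.1139) − 1 = 3.2409%
Kenya: (1 + 0.1446)/(1 + 0.0193) − 1 = 12.2927%
Differential = 3.2409% − 12.2927% = -9.0519% → -905 basis points.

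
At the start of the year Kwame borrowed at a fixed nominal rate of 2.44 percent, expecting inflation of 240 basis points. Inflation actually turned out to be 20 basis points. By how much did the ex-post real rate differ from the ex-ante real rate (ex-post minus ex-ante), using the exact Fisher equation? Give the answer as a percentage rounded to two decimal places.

2.20%

Ex-ante: (1 + 0.0244)/(1 + 0.0240) − 1 = 0.0391%
Ex-post: (1 + 0.0244)/(1 + 0.0020) − 1 = 2.2355%
Difference (ex-post − ex-ante) = 2.1965% → 2.20%.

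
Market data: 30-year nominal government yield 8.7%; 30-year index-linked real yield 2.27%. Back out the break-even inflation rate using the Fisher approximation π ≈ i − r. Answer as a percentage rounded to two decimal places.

6.43%

π ≈ i − r = 8.7% − 2.27% → 6.43%.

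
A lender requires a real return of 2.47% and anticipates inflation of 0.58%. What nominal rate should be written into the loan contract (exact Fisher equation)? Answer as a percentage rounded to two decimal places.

(1 + i) = (1 + r)(1 + π) = 1.02470 × 1.00580 = 1.03064326
i = 1.03064326 − 1, so the required nominal rate is 3.06%.

3.06%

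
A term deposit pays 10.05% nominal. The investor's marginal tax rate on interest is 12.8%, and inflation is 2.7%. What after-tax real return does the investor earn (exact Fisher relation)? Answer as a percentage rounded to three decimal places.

After-tax nominal return = 10.05% × (1 − 0.128) = 8.7636%.
1 + r = 1.087636 / 1.02700 = 1.059042
After-tax real rate = 1.059042 − 1 → 5.904%.

5.904%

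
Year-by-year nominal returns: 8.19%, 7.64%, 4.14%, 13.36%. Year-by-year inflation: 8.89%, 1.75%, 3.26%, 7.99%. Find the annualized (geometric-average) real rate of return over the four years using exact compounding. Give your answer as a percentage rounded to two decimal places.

2.71%

Nominal growth factor = 1.0819 × 1.0764 × 1.0414 × 1.1336 = 1.37479588
Price-level growth factor = 1.0889 × 1.0175 × 1.0326 × 1.0799 = 1.23548671
Real growth factor = 1.37479588 / 1.23548671 = 1.11275651
Annualized real rate = 1.11275651^(1/4) − 1 = 2.7070% → 2.71%.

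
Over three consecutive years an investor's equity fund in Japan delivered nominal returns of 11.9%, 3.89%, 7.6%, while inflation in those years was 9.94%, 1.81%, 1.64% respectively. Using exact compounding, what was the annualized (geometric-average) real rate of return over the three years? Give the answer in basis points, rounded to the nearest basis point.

321 basis points

Compound the nominal returns: 1.1190 × 1.0389 × 1.0760 = 1.25088131.
Compound inflation: 1.0994 × 1.0181 × 1.0164 = 1.13765565.
Deflate: 1.25088131 / 1.13765565 = 1.09952543.
Annualized real rate = 1.09952543^(1/3) − 1 = 3.2132% → 321 basis points.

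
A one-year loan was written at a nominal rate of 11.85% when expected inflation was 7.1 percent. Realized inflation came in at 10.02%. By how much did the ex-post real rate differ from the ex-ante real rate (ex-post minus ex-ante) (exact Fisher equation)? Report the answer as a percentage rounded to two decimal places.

Ex-ante: (1 + 0.1185)/(1 + 0.0710) − 1 = 4.4351%
Ex-post: (1 + 0.1185)/(1 + 0.1002) − 1 = 1.6633%
Difference (ex-post − ex-ante) = -2.7718% → -2.77%.

-2.77%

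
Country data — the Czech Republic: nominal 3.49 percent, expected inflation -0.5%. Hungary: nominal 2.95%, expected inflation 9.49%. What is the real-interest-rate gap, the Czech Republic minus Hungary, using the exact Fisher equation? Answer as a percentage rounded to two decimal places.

The Czech Republic: (1 + 0.0349)/(1 − 0.0050) − 1 = 4.0101%
Hungary: (1 + 0.0295)/(1 + 0.0949) − 1 = -5.9731%
Differential = 4.0101% − (-5.9731%) = 9.9832% → 9.98%.

9.98%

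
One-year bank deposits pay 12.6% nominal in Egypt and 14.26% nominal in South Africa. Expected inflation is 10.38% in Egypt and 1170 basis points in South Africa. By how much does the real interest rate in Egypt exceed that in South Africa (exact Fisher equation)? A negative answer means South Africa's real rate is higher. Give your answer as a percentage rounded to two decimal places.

Egypt: (1 + 0.1260)/(1 + 0.1038) − 1 = 2.0112%
South Africa: (1 + 0.1426)/(1 + 0.1170) − 1 = 2.2919%
Differential = 2.0112% − 2.2919% = -0.2806% → -0.28%.

-0.28%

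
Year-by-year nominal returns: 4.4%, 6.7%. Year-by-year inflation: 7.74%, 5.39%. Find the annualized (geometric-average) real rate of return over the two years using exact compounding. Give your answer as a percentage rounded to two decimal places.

-0.95%

Compound the nominal returns: 1.0440 × 1.0670 = 1.11394800.
Compound inflation: 1.0774 × 1.0539 = 1.13547186.
Deflate: 1.11394800 / 1.13547186 = 0.98104413.
Annualized real rate = 0.98104413^(1/2) − 1 = -0.9523% → -0.95%.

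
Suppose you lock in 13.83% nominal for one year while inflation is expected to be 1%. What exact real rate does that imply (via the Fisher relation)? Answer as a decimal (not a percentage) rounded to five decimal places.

1 + r = 1.13830 / 1.01000 = 1.127030
r = 1.127030 − 1 = 12.7030%, i.e. 0.12703.

0.12703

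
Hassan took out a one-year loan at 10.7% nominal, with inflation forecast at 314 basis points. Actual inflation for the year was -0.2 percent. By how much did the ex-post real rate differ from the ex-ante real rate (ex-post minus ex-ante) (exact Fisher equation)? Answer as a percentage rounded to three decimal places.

3.592%

Ex-ante: (1 + 0.1070)/(1 + 0.0314) − 1 = 7.3298%
Ex-post: (1 + 0.1070)/(1 − 0.0020) − 1 = 10.9218%
Difference (ex-post − ex-ante) = 3.5920% → 3.592%.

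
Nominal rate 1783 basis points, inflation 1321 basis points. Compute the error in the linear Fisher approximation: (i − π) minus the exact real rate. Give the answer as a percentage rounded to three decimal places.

0.539%

Approximate: r ≈ 17.830% − 13.210% = 4.6200%
Exact: (1 + 0.1783)/(1 + 0.1321) − 1 = 4.0809%
Error = 4.6200% − 4.0809% = 0.5391% → 0.539%.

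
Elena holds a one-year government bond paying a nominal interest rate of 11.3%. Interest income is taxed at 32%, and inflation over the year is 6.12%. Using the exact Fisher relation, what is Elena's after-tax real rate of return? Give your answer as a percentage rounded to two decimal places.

1.47%

After-tax nominal return = 11.3% × (1 − 0.32) = 7.6840%.
1 + r = 1.07684 / 1.06120 = 1.014738
After-tax real rate = 1.014738 − 1 → 1.47%.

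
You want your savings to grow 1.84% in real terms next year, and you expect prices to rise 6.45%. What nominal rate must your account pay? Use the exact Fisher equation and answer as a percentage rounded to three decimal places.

(1 + i) = (1 + r)(1 + π) = 1.01840 × 1.06450 = 1.0840868
i = 1.0840868 − 1, so the required nominal rate is 8.409%.

8.409%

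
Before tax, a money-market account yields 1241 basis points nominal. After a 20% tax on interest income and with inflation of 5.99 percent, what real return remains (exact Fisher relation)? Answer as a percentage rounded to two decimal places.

3.72%

After-tax nominal return = 12.41% × (1 − 0.2) = 9.9280%.
1 + r = 1.09928 / 1.05990 = 1.037154
After-tax real rate = 1.037154 − 1 → 3.72%.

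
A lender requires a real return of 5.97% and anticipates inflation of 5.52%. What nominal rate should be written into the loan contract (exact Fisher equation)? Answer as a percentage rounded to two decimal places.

11.82%

(1 + i) = (1 + r)(1 + π) = 1.05970 × 1.05520 = 1.11819544
i = 1.11819544 − 1, so the required nominal rate is 11.82%.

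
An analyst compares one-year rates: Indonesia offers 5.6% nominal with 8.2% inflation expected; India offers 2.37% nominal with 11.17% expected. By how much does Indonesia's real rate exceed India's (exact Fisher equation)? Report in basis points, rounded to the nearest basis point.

Indonesia: (1 + 0.0560)/(1 + 0.0820) − 1 = -2.4030%
India: (1 + 0.0237)/(1 + 0.1117) − 1 = -7.9158%
Differential = -2.4030% − (-7.9158%) = 5.5128% → 551 basis points.

551 basis points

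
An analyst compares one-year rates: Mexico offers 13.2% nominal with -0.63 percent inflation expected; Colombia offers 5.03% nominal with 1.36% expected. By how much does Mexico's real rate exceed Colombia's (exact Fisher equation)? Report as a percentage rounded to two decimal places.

10.30%

Mexico: (1 + 0.1320)/(1 − 0.0063) − 1 = 13.9177%
Colombia: (1 + 0.0503)/(1 + 0.0136) − 1 = 3.6208%
Differential = 13.9177% − 3.6208% = 10.2969% → 10.30%.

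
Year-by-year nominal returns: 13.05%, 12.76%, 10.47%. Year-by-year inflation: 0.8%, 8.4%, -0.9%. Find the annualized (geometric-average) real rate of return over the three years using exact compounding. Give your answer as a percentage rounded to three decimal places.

Compound the nominal returns: 1.1305 × 1.1276 × 1.1047 = 1.40821831.
Compound inflation: 1.0080 × 1.0840 × 0.9910 = 1.08283795.
Deflate: 1.40821831 / 1.08283795 = 1.30048851.
Annualized real rate = 1.30048851^(1/3) − 1 = 9.1530% → 9.153%.

9.153%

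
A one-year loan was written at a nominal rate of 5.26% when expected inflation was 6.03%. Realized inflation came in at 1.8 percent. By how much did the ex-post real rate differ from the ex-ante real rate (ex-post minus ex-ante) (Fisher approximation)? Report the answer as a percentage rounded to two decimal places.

Ex-ante: 5.26% − 6.03% = -0.770%
Ex-post: 5.26% − 1.8% = 3.460%
Difference (ex-post − ex-ante) = 4.2300% → 4.23%.

4.23%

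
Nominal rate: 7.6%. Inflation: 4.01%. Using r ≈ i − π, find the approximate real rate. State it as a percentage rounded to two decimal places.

r ≈ i − π = 7.6% − 4.01% = 3.59%.

3.59%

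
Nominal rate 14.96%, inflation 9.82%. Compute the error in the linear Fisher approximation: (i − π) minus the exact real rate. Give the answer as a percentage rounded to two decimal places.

Approximate: r ≈ 14.960% − 9.820% = 5.1400%
Exact: (1 + 0.1496)/(1 + 0.0982) − 1 = 4.6804%
Error = 5.1400% − 4.6804% = 0.4596% → 0.46%.

0.46%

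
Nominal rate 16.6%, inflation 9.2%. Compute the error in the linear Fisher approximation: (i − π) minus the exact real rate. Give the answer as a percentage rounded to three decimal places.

Approximate: r ≈ 16.600% − 9.200% = 7.4000%
Exact: (1 + 0.1660)/(1 + 0.0920) − 1 = 6.7766%
Error = 7.4000% − 6.7766% = 0.6234% → 0.623%.

0.623%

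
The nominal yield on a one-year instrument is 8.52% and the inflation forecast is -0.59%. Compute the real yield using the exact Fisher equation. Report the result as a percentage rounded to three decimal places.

By the Fisher relation, 1 + r = (1 + i)/(1 + π).
1 + r = 1.08520 / 0.99410 = 1.091641
r = 1.091641 − 1 = 9.1641%, i.e. 9.164%.

9.164%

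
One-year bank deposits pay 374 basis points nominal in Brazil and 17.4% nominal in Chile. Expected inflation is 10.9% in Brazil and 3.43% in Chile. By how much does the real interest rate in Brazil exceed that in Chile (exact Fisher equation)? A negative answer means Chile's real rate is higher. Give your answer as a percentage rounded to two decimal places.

Brazil: (1 + 0.0374)/(1 + 0.1090) − 1 = -6.4563%
Chile: (1 + 0.1740)/(1 + 0.0343) − 1 = 13.5067%
Differential = -6.4563% − 13.5067% = -19.9630% → -19.96%.

-19.96%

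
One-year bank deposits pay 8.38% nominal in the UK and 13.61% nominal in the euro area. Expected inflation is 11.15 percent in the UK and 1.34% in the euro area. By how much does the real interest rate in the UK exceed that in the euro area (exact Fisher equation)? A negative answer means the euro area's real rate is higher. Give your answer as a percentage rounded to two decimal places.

-14.60%

The UK: (1 + 0.0838)/(1 + 0.1115) − 1 = -2.4921%
The euro area: (1 + 0.1361)/(1 + 0.0134) − 1 = 12.1078%
Differential = -2.4921% − 12.1078% = -14.5999% → -14.60%.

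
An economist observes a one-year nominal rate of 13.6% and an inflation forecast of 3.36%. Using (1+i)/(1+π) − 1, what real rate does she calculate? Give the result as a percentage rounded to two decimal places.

9.91%

1 + r = 1.13600 / 1.03360 = 1.099071
r = 1.099071 − 1 = 9.9071%, i.e. 9.91%.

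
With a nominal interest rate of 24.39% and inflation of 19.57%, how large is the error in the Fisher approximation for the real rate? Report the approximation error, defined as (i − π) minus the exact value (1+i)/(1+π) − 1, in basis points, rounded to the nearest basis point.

Approximate: r ≈ 24.390% − 19.570% = 4.8200%
Exact: (1 + 0.2439)/(1 + 0.1957) − 1 = 4.0311%
Error = 4.8200% − 4.0311% = 0.7889% → 79 basis points.

79 basis points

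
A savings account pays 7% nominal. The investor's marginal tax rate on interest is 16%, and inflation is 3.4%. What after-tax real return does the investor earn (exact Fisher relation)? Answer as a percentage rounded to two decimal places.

2.40%

After-tax nominal return = 7% × (1 − 0.16) = 5.8800%.
1 + r = 1.05880 / 1.03400 = 1.023985
After-tax real rate = 1.023985 − 1 → 2.40%.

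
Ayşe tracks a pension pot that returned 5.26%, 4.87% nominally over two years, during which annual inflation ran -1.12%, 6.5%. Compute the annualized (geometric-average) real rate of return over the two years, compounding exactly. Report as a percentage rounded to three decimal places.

2.383%

Nominal growth factor = 1.0526 × 1.0487 = 1.10386162
Price-level growth factor = 0.9888 × 1.0650 = 1.05307200
Real growth factor = 1.10386162 / 1.05307200 = 1.04822996
Annualized real rate = 1.04822996^(1/2) − 1 = 2.3831% → 2.383%.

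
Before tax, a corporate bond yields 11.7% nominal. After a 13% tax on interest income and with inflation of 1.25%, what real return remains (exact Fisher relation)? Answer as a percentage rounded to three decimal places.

8.819%

After-tax nominal return = 11.7% × (1 − 0.13) = 10.1790%.
1 + r = 1.10179 / 1.01250 = 1.088188
After-tax real rate = 1.088188 − 1 → 8.819%.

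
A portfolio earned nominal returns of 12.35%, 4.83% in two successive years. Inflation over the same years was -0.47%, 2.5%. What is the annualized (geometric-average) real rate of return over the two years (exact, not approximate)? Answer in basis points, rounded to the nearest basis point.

745 basis points

Nominal growth factor = 1.1235 × 1.0483 = 1.17776505
Price-level growth factor = 0.9953 × 1.0250 = 1.02018250
Real growth factor = 1.17776505 / 1.02018250 = 1.15446506
Annualized real rate = 1.15446506^(1/2) − 1 = 7.4460% → 745 basis points.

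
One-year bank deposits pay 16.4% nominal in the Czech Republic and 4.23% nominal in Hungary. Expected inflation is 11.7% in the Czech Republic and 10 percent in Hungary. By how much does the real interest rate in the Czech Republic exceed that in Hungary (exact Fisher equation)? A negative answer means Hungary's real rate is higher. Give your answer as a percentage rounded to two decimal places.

The Czech Republic: (1 + 0.1640)/(1 + 0.1170) − 1 = 4.2077%
Hungary: (1 + 0.0423)/(1 + 0.1000) − 1 = -5.2455%
Differential = 4.2077% − (-5.2455%) = 9.4532% → 9.45%.

9.45%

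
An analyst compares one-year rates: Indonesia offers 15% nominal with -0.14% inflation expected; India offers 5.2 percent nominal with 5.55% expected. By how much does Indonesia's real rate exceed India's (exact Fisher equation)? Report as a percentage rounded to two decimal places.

Indonesia: (1 + 0.1500)/(1 − 0.0014) − 1 = 15.1612%
India: (1 + 0.0520)/(1 + 0.0555) − 1 = -0.3316%
Differential = 15.1612% − (-0.3316%) = 15.4928% → 15.49%.

15.49%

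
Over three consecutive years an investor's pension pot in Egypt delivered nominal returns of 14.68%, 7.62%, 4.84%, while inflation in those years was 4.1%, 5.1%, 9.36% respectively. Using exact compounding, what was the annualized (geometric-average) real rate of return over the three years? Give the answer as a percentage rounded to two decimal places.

Compound the nominal returns: 1.1468 × 1.0762 × 1.0484 = 1.29392077.
Compound inflation: 1.0410 × 1.0510 × 1.0936 = 1.19649792.
Deflate: 1.29392077 / 1.19649792 = 1.08142334.
Annualized real rate = 1.08142334^(1/3) − 1 = 2.6436% → 2.64%.

2.64%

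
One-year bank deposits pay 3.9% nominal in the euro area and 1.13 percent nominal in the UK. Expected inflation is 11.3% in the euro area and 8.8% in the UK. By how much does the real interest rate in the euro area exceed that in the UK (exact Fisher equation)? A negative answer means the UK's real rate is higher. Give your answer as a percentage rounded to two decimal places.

The euro area: (1 + 0.0390)/(1 + 0.1130) − 1 = -6.6487%
The UK: (1 + 0.0113)/(1 + 0.0880) − 1 = -7.0496%
Differential = -6.6487% − (-7.0496%) = 0.4009% → 0.40%.

0.40%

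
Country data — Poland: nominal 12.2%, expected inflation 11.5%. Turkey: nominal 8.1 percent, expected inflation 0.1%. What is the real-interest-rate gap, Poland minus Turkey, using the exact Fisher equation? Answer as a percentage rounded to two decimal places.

-7.36%

Poland: (1 + 0.1220)/(1 + 0.1150) − 1 = 0.6278%
Turkey: (1 + 0.0810)/(1 + 0.0010) − 1 = 7.9920%
Differential = 0.6278% − 7.9920% = -7.3642% → -7.36%.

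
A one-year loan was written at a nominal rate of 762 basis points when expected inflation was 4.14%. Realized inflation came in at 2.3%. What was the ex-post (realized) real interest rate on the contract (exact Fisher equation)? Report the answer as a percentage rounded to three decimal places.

Ex-post: (1 + 0.0762)/(1 + 0.0230) − 1 = 5.2004%
So the realized real rate is 5.200%.

5.200%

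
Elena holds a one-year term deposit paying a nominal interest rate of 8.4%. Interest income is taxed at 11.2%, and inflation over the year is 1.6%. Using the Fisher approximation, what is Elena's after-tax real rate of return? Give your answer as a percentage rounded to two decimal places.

After-tax nominal return = 8.4% × (1 − 0.112) = 7.4592%.
r ≈ 7.4592% − 1.6% → 5.86%.

5.86%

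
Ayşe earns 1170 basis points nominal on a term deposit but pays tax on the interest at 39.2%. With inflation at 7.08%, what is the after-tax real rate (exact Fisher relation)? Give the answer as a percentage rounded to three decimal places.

After-tax nominal return = 11.7% × (1 − 0.392) = 7.1136%.
1 + r = 1.071136 / 1.07080 = 1.000314
After-tax real rate = 1.000314 − 1 → 0.031%.

0.031%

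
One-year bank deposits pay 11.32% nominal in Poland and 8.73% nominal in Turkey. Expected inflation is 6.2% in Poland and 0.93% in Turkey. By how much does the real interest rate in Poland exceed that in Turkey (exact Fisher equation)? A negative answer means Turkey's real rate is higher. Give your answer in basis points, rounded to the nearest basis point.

-291 basis points

Poland: (1 + 0.1132)/(1 + 0.0620) − 1 = 4.8211%
Turkey: (1 + 0.0873)/(1 + 0.0093) − 1 = 7.7281%
Differential = 4.8211% − 7.7281% = -2.9070% → -291 basis points.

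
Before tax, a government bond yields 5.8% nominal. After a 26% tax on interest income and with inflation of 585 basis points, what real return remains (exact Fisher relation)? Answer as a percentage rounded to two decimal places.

After-tax nominal return = 5.8% × (1 − 0.26) = 4.2920%.
1 + r = 1.04292 / 1.05850 = 0.985281
After-tax real rate = 0.985281 − 1 → -1.47%.

-1.47%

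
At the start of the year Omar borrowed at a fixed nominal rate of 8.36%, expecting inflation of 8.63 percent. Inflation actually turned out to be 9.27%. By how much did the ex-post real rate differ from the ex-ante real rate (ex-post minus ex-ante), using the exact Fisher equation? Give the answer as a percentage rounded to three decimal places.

-0.584%

Ex-ante: (1 + 0.0836)/(1 + 0.0863) − 1 = -0.2486%
Ex-post: (1 + 0.0836)/(1 + 0.0927) − 1 = -0.8328%
Difference (ex-post − ex-ante) = -0.5842% → -0.584%.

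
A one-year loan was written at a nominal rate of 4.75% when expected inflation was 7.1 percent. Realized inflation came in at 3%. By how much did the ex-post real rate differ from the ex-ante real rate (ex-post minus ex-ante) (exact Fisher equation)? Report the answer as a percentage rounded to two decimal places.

Ex-ante: (1 + 0.0475)/(1 + 0.0710) − 1 = -2.1942%
Ex-post: (1 + 0.0475)/(1 + 0.0300) − 1 = 1.6990%
Difference (ex-post − ex-ante) = 3.8932% → 3.89%.

3.89%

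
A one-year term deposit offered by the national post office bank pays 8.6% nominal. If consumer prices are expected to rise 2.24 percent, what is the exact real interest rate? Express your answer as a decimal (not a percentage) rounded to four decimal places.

0.0622

By the Fisher identity, 1 + r = (1 + i)/(1 + π).
1 + r = 1.08600 / 1.02240 = 1.062207
r = 1.062207 − 1 = 6.2207%, i.e. 0.0622.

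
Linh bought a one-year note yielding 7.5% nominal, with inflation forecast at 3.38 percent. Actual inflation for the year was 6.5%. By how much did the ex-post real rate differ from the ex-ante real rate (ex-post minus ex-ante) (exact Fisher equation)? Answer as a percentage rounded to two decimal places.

-3.05%

Ex-ante: (1 + 0.0750)/(1 + 0.0338) − 1 = 3.9853%
Ex-post: (1 + 0.0750)/(1 + 0.0650) − 1 = 0.9390%
Difference (ex-post − ex-ante) = -3.0463% → -3.05%.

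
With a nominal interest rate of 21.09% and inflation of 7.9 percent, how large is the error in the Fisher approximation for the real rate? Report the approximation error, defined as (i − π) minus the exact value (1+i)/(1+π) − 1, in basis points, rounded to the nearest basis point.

97 basis points

Approximate: r ≈ 21.090% − 7.900% = 13.1900%
Exact: (1 + 0.2109)/(1 + 0.0790) − 1 = 12.2243%
Error = 13.1900% − 12.2243% = 0.9657% → 97 basis points.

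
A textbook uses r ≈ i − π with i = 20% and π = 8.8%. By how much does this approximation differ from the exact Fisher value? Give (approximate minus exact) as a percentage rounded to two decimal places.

0.91%

Approximate: r ≈ 20.000% − 8.800% = 11.2000%
Exact: (1 + 0.2000)/(1 + 0.0880) − 1 = 10.2941%
Error = 11.2000% − 10.2941% = 0.9059% → 0.91%.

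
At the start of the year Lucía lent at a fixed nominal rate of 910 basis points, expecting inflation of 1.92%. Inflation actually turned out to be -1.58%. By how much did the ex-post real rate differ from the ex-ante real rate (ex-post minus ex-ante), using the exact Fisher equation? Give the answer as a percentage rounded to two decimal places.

Ex-ante: (1 + 0.0910)/(1 + 0.0192) − 1 = 7.0447%
Ex-post: (1 + 0.0910)/(1 − 0.0158) − 1 = 10.8515%
Difference (ex-post − ex-ante) = 3.8067% → 3.81%.

3.81%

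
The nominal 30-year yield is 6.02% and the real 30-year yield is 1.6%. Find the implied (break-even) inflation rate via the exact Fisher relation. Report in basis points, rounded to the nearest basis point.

435 basis points

(1 + π) = (1 + i)/(1 + r) = 1.06020 / 1.01600 = 1.043504
Break-even inflation = 1.043504 − 1 → 435 basis points.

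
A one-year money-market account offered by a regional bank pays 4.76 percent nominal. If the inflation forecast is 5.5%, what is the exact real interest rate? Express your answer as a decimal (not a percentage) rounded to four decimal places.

1 + r = 1.04760 / 1.05500 = 0.992986
r = 0.992986 − 1 = -0.7014%, i.e. -0.0070.

-0.0070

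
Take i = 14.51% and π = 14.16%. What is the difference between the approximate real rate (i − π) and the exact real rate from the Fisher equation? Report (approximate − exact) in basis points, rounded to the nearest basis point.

Approximate: r ≈ 14.510% − 14.160% = 0.3500%
Exact: (1 + 0.1451)/(1 + 0.1416) − 1 = 0.3066%
Error = 0.3500% − 0.3066% = 0.0434% → 4 basis points.

4 basis points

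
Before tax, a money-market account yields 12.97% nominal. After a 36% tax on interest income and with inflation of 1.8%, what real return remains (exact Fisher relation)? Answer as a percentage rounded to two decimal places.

After-tax nominal return = 12.97% × (1 − 0.36) = 8.3008%.
1 + r = 1.083008 / 1.01800 = 1.063859
After-tax real rate = 1.063859 − 1 → 6.39%.

6.39%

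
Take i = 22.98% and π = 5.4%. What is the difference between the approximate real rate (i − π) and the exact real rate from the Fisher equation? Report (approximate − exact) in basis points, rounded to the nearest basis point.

90 basis points

Approximate: r ≈ 22.980% − 5.400% = 17.5800%
Exact: (1 + 0.2298)/(1 + 0.0540) − 1 = 16.6793%
Error = 17.5800% − 16.6793% = 0.9007% → 90 basis points.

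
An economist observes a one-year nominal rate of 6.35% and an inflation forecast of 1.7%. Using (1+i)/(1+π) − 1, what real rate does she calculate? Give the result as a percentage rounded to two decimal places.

4.57%

By the Fisher equation, 1 + r = (1 + i)/(1 + π).
1 + r = 1.06350 / 1.01700 = 1.045723
r = 1.045723 − 1 = 4.5723%, i.e. 4.57%.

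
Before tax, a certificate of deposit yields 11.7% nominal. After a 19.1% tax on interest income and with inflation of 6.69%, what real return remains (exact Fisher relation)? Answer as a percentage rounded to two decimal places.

After-tax nominal return = 11.7% × (1 − 0.191) = 9.4653%.
1 + r = 1.094653 / 1.06690 = 1.026013
After-tax real rate = 1.026013 − 1 → 2.60%.

2.60%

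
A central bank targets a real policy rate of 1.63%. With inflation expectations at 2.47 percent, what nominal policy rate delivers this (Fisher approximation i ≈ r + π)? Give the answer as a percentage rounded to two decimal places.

i ≈ r + π = 1.63% + 2.47% = 4.10%.

4.10%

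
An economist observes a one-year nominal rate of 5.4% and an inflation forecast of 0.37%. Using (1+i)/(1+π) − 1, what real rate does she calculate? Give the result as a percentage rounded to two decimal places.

5.01%

By the Fisher identity, 1 + r = (1 + i)/(1 + π).
1 + r = 1.05400 / 1.00370 = 1.050115
r = 1.050115 − 1 = 5.0115%, i.e. 5.01%.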